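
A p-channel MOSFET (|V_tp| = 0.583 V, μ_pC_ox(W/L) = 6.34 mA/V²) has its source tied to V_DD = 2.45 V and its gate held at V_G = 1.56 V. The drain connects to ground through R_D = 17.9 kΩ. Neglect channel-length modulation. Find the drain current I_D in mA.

I_D = 0.133 mA

V_SG = V_DD − V_G = 2.45 − 1.56 = 0.89 V, so V_ov = 0.89 − 0.583 = 0.307 V.
Assume saturation: I_D = ½ k_p V_ov² = 0.5 × 6.34 × 0.307² = 0.299 mA, giving V_SD = V_DD − I_D R_D = 2.45 − 0.299 × 17.9 = -2.9 V.
But -2.9 V < V_ov = 0.307 V, so the device is actually in triode.
In triode I_D = k_p[V_ov V_SD − ½ V_SD²] and I_D = (V_DD − V_SD)/R_D. Equating: 56.7 V_SD² − 35.84 V_SD + 2.45 = 0, giving V_SD = 0.078 V (the root below V_ov).
I_D = (2.45 − 0.078) / 17.9 = 0.133 mA.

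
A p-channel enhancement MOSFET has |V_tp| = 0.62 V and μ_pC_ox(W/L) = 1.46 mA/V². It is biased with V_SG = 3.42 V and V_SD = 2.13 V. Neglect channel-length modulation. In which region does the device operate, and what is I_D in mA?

V_ov = V_SG − |V_tp| = 3.42 − 0.62 = 2.8 V.
Since V_SD = 2.13 V < V_ov = 2.8 V, the device is in the triode region.
I_D = k_p [V_ov · V_SD − ½ V_SD²] = 1.46 × [2.8 × 2.13 − 0.5 × 2.13²] = 5.4 mA.

Triode; I_D = 5.40 mA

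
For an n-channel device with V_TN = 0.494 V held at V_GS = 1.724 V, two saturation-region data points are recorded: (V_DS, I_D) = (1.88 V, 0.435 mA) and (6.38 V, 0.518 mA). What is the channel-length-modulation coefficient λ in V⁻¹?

With V_GS fixed, I_D ∝ (1 + λ V_DS) in saturation, so I_D2/I_D1 = (1 + λ V_DS2)/(1 + λ V_DS1).
0.518/0.435 = 1.191 = (1 + 6.38 λ)/(1 + 1.88 λ).
Solving: λ (I_D1 V_DS2 − I_D2 V_DS1) = I_D2 − I_D1, so λ = (0.518 − 0.435) / (0.435 × 6.38 − 0.518 × 1.88) = 0.083 / 1.8 = 0.0461 V⁻¹.

λ = 0.0461 V⁻¹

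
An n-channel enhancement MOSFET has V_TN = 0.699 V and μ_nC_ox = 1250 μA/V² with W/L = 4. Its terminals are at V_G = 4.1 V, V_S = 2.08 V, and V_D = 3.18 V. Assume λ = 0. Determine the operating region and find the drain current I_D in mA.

V_GS = V_G − V_S = 4.1 − 2.08 = 2.02 V; V_DS = V_D − V_S = 3.18 − 2.08 = 1.1 V.
k_n = μ_nC_ox · (W/L) = 5 mA/V².
V_ov = V_GS − V_TN = 2.02 − 0.699 = 1.32 V.
Since V_DS = 1.1 V < V_ov = 1.32 V, the device is in the triode region.
I_D = k_n [V_ov · V_DS − ½ V_DS²] = 5 × [1.32 × 1.1 − 0.5 × 1.1²] = 4.24 mA.

Triode; I_D = 4.24 mA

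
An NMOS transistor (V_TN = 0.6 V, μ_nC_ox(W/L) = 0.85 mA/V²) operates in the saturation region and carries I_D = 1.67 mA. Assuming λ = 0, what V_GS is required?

V_GS = 2.58 V

In saturation I_D = ½ k_n (V_GS − V_TN)², so V_GS − V_TN = √(2 I_D / k_n) = √(2 × 1.67 / 0.85) = 1.98 V.
V_GS = 0.6 + 1.98 = 2.58 V.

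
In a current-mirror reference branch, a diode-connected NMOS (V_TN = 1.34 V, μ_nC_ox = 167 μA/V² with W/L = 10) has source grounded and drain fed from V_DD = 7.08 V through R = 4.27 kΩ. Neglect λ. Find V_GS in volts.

With gate tied to drain, V_GS = V_DS ≥ V_GS − V_TN, so the device is in saturation.
k_n = μ_nC_ox · (W/L) = 1.67 mA/V².
KCL at the drain: ½ k_n (V_GS − V_TN)² = (V_DD − V_GS)/R.
Let x = V_GS − 1.34. Then 3.57 x² + x − 5.74 = 0, giving x = 1.14 V (positive root), so V_GS = 2.48 V.
I_D = (V_DD − V_GS)/R = (7.08 − 2.48) / 4.27 = 1.08 mA.

V_GS = 2.48 V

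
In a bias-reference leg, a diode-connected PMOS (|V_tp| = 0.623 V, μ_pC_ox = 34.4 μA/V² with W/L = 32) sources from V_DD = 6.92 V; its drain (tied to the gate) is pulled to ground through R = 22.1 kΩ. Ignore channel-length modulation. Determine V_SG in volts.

V_SG = 1.30 V

With gate tied to drain, V_SG = V_SD ≥ V_SG − |V_tp|, so the device is in saturation.
k_p = μ_pC_ox · (W/L) = 1.101 mA/V².
KCL at the drain: ½ k_p (V_SG − |V_tp|)² = (V_DD − V_SG)/R.
Let x = V_SG − 0.623. Then 12.2 x² + x − 6.297 = 0, giving x = 0.68 V (positive root), so V_SG = 1.3 V.
I_D = (V_DD − V_SG)/R = (6.92 − 1.3) / 22.1 = 0.254 mA.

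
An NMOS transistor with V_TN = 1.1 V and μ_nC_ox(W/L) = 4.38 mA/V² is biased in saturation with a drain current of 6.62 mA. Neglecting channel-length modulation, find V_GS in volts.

V_GS = 2.84 V

In saturation I_D = ½ k_n (V_GS − V_TN)², so V_GS − V_TN = √(2 I_D / k_n) = √(2 × 6.62 / 4.38) = 1.74 V.
V_GS = 1.1 + 1.74 = 2.84 V.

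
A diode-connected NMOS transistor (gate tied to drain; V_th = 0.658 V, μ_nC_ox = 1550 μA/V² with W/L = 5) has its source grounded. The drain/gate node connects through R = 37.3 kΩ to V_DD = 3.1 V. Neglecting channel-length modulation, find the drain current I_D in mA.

I_D = 0.0621 mA

With gate tied to drain, V_GS = V_DS ≥ V_GS − V_th, so the device is in saturation.
k_n = μ_nC_ox · (W/L) = 7.75 mA/V².
KCL at the drain: ½ k_n (V_GS − V_th)² = (V_DD − V_GS)/R.
Let x = V_GS − 0.658. Then 145 x² + x − 2.442 = 0, giving x = 0.127 V (positive root), so V_GS = 0.785 V.
I_D = (V_DD − V_GS)/R = (3.1 − 0.785) / 37.3 = 0.0621 mA.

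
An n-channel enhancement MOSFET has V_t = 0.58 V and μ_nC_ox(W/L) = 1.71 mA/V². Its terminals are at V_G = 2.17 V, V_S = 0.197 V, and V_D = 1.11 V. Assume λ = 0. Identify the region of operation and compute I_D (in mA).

V_GS = V_G − V_S = 2.17 − 0.197 = 1.97 V; V_DS = V_D − V_S = 1.11 − 0.197 = 0.913 V.
V_ov = V_GS − V_t = 1.97 − 0.58 = 1.39 V.
Since V_DS = 0.913 V < V_ov = 1.39 V, the device is in the triode region.
I_D = k_n [V_ov · V_DS − ½ V_DS²] = 1.71 × [1.39 × 0.913 − 0.5 × 0.913²] = 1.46 mA.

Triode; I_D = 1.46 mA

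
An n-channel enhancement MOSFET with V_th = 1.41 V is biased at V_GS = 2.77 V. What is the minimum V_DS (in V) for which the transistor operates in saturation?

The boundary between triode and saturation is V_DS = V_GS − V_th = V_ov.
V_ov = 2.77 − 1.41 = 1.36 V.

V_DS,sat = 1.36 V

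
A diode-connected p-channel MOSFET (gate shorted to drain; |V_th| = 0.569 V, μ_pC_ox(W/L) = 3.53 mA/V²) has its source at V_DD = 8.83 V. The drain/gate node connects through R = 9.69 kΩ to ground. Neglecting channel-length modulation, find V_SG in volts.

With gate tied to drain, V_SG = V_SD ≥ V_SG − |V_th|, so the device is in saturation.
KCL at the drain: ½ k_p (V_SG − |V_th|)² = (V_DD − V_SG)/R.
Let x = V_SG − 0.569. Then 17.1 x² + x − 8.261 = 0, giving x = 0.666 V (positive root), so V_SG = 1.24 V.
I_D = (V_DD − V_SG)/R = (8.83 − 1.24) / 9.69 = 0.784 mA.

V_SG = 1.24 V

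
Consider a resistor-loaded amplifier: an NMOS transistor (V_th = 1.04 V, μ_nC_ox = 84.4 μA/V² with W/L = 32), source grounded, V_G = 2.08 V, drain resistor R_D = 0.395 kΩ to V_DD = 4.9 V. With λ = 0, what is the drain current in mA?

V_GS = V_G = 2.08 V, so V_ov = 2.08 − 1.04 = 1.04 V.
k_n = μ_nC_ox · (W/L) = 2.701 mA/V².
Assume saturation: I_D = ½ k_n V_ov² = 0.5 × 2.701 × 1.04² = 1.46 mA, giving V_DS = V_DD − I_D R_D = 4.9 − 1.46 × 0.395 = 4.32 V.
V_DS = 4.32 V ≥ V_ov = 1.04 V, confirming saturation.

I_D = 1.46 mA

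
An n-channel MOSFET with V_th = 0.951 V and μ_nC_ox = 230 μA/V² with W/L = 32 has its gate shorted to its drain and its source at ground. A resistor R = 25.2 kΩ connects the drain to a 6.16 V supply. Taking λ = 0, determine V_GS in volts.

With gate tied to drain, V_GS = V_DS ≥ V_GS − V_th, so the device is in saturation.
k_n = μ_nC_ox · (W/L) = 7.36 mA/V².
KCL at the drain: ½ k_n (V_GS − V_th)² = (V_DD − V_GS)/R.
Let x = V_GS − 0.951. Then 92.7 x² + x − 5.209 = 0, giving x = 0.232 V (positive root), so V_GS = 1.18 V.
I_D = (V_DD − V_GS)/R = (6.16 − 1.18) / 25.2 = 0.198 mA.

V_GS = 1.18 V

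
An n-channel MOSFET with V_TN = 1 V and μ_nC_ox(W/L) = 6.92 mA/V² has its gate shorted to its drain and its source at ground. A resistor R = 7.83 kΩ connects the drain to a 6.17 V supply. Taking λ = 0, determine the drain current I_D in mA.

I_D = 0.607 mA

With gate tied to drain, V_GS = V_DS ≥ V_GS − V_TN, so the device is in saturation.
KCL at the drain: ½ k_n (V_GS − V_TN)² = (V_DD − V_GS)/R.
Let x = V_GS − 1. Then 27.1 x² + x − 5.17 = 0, giving x = 0.419 V (positive root), so V_GS = 1.42 V.
I_D = (V_DD − V_GS)/R = (6.17 − 1.42) / 7.83 = 0.607 mA.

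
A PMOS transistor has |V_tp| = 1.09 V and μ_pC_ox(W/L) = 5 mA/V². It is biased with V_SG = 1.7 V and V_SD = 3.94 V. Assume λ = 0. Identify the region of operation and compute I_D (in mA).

Saturation; I_D = 0.930 mA

V_ov = V_SG − |V_tp| = 1.7 − 1.09 = 0.61 V.
Since V_SD = 3.94 V ≥ V_ov = 0.61 V, the device is in saturation.
I_D = ½ k_p V_ov² = 0.5 × 5 × 0.61² = 0.93 mA.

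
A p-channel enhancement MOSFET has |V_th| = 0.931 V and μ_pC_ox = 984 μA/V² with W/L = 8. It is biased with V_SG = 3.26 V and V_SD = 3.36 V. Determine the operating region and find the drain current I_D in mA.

k_p = μ_pC_ox · (W/L) = 7.872 mA/V².
V_ov = V_SG − |V_th| = 3.26 − 0.931 = 2.33 V.
Since V_SD = 3.36 V ≥ V_ov = 2.33 V, the device is in saturation.
I_D = ½ k_p V_ov² = 0.5 × 7.872 × 2.33² = 21.3 mA.

Saturation; I_D = 21.3 mA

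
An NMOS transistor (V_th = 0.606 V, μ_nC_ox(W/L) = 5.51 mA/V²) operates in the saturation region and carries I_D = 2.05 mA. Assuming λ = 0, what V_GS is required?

In saturation I_D = ½ k_n (V_GS − V_th)², so V_GS − V_th = √(2 I_D / k_n) = √(2 × 2.05 / 5.51) = 0.863 V.
V_GS = 0.606 + 0.863 = 1.47 V.

V_GS = 1.47 V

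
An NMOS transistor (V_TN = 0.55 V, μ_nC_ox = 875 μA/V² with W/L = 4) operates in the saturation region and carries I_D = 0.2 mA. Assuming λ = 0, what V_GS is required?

k_n = μ_nC_ox · (W/L) = 3.5 mA/V².
In saturation I_D = ½ k_n (V_GS − V_TN)², so V_GS − V_TN = √(2 I_D / k_n) = √(2 × 0.2 / 3.5) = 0.338 V.
V_GS = 0.55 + 0.338 = 0.888 V.

V_GS = 0.888 V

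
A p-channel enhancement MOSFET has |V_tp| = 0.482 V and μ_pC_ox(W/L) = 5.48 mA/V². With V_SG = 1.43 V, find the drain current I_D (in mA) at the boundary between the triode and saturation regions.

I_D = 2.46 mA

At the boundary V_SD = V_ov = V_SG − |V_tp| = 1.43 − 0.482 = 0.948 V.
I_D = ½ k_p V_ov² = 0.5 × 5.48 × 0.948² = 2.46 mA.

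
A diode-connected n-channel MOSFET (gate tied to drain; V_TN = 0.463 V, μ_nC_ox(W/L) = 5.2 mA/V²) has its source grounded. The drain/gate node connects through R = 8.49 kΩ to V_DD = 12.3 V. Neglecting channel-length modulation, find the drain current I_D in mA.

I_D = 1.31 mA

With gate tied to drain, V_GS = V_DS ≥ V_GS − V_TN, so the device is in saturation.
KCL at the drain: ½ k_n (V_GS − V_TN)² = (V_DD − V_GS)/R.
Let x = V_GS − 0.463. Then 22.1 x² + x − 11.84 = 0, giving x = 0.71 V (positive root), so V_GS = 1.17 V.
I_D = (V_DD − V_GS)/R = (12.3 − 1.17) / 8.49 = 1.31 mA.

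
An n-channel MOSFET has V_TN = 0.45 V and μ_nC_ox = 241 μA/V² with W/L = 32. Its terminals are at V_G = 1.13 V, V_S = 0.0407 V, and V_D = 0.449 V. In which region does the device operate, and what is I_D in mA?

V_GS = V_G − V_S = 1.13 − 0.0407 = 1.09 V; V_DS = V_D − V_S = 0.449 − 0.0407 = 0.408 V.
k_n = μ_nC_ox · (W/L) = 7.712 mA/V².
V_ov = V_GS − V_TN = 1.09 − 0.45 = 0.639 V.
Since V_DS = 0.408 V < V_ov = 0.639 V, the device is in the triode region.
I_D = k_n [V_ov · V_DS − ½ V_DS²] = 7.712 × [0.639 × 0.408 − 0.5 × 0.408²] = 1.37 mA.

Triode; I_D = 1.37 mA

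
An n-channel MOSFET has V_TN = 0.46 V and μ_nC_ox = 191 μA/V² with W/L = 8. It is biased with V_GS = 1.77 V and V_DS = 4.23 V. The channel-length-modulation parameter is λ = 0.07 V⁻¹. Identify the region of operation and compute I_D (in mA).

Saturation; I_D = 1.70 mA

k_n = μ_nC_ox · (W/L) = 1.528 mA/V².
V_ov = V_GS − V_TN = 1.77 − 0.46 = 1.31 V.
Since V_DS = 4.23 V ≥ V_ov = 1.31 V, the device is in saturation.
I_D = ½ k_n V_ov² (1 + λ V_DS) = 0.5 × 1.528 × 1.31² × (1 + 0.07 × 4.23) = 1.7 mA.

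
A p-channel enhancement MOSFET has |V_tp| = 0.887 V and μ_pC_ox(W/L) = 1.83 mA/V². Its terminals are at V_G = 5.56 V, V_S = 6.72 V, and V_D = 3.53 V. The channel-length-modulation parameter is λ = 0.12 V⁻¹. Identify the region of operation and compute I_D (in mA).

Saturation; I_D = 0.0943 mA

V_SG = V_S − V_G = 6.72 − 5.56 = 1.16 V; V_SD = V_S − V_D = 6.72 − 3.53 = 3.19 V.
V_ov = V_SG − |V_tp| = 1.16 − 0.887 = 0.273 V.
Since V_SD = 3.19 V ≥ V_ov = 0.273 V, the device is in saturation.
I_D = ½ k_p V_ov² (1 + λ V_SD) = 0.5 × 1.83 × 0.273² × (1 + 0.12 × 3.19) = 0.0943 mA.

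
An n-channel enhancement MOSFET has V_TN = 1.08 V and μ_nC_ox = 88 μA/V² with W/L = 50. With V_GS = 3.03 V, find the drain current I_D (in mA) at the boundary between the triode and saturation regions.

At the boundary V_DS = V_ov = V_GS − V_TN = 3.03 − 1.08 = 1.95 V.
k_n = μ_nC_ox · (W/L) = 4.4 mA/V².
I_D = ½ k_n V_ov² = 0.5 × 4.4 × 1.95² = 8.37 mA.

I_D = 8.37 mA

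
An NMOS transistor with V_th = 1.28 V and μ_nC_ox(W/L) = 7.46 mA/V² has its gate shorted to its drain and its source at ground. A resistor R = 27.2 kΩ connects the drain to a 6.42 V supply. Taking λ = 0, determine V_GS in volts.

With gate tied to drain, V_GS = V_DS ≥ V_GS − V_th, so the device is in saturation.
KCL at the drain: ½ k_n (V_GS − V_th)² = (V_DD − V_GS)/R.
Let x = V_GS − 1.28. Then 101 x² + x − 5.14 = 0, giving x = 0.22 V (positive root), so V_GS = 1.5 V.
I_D = (V_DD − V_GS)/R = (6.42 − 1.5) / 27.2 = 0.181 mA.

V_GS = 1.50 V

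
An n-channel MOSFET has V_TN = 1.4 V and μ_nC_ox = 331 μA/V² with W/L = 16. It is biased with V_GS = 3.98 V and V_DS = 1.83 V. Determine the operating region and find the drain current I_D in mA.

k_n = μ_nC_ox · (W/L) = 5.296 mA/V².
V_ov = V_GS − V_TN = 3.98 − 1.4 = 2.58 V.
Since V_DS = 1.83 V < V_ov = 2.58 V, the device is in the triode region.
I_D = k_n [V_ov · V_DS − ½ V_DS²] = 5.296 × [2.58 × 1.83 − 0.5 × 1.83²] = 16.1 mA.

Triode; I_D = 16.1 mA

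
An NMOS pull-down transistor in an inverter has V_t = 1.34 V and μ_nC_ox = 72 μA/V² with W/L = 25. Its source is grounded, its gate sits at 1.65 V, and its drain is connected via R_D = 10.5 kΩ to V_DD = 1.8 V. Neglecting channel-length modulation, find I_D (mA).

V_GS = V_G = 1.65 V, so V_ov = 1.65 − 1.34 = 0.31 V.
k_n = μ_nC_ox · (W/L) = 1.8 mA/V².
Assume saturation: I_D = ½ k_n V_ov² = 0.5 × 1.8 × 0.31² = 0.0865 mA, giving V_DS = V_DD − I_D R_D = 1.8 − 0.0865 × 10.5 = 0.892 V.
V_DS = 0.892 V ≥ V_ov = 0.31 V, confirming saturation.

I_D = 0.0865 mA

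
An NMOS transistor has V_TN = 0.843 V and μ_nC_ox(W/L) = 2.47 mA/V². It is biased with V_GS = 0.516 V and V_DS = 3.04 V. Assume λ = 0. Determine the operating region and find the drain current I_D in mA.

V_GS = 0.516 V < V_TN = 0.843 V, so the transistor is in cutoff.

Cutoff; I_D = 0 mA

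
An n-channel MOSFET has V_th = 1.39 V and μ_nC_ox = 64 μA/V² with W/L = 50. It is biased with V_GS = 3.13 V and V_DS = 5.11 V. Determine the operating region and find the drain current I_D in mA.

Saturation; I_D = 4.84 mA

k_n = μ_nC_ox · (W/L) = 3.2 mA/V².
V_ov = V_GS − V_th = 3.13 − 1.39 = 1.74 V.
Since V_DS = 5.11 V ≥ V_ov = 1.74 V, the device is in saturation.
I_D = ½ k_n V_ov² = 0.5 × 3.2 × 1.74² = 4.84 mA.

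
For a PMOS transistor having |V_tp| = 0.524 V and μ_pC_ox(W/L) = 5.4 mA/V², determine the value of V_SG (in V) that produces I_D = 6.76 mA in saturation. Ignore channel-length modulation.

In saturation I_D = ½ k_p (V_SG − |V_tp|)², so V_SG − |V_tp| = √(2 I_D / k_p) = √(2 × 6.76 / 5.4) = 1.58 V.
V_SG = 0.524 + 1.58 = 2.11 V.

V_SG = 2.11 V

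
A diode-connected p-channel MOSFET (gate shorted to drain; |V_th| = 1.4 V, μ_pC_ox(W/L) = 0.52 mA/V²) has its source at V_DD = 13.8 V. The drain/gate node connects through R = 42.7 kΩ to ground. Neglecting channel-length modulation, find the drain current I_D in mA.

I_D = 0.267 mA

With gate tied to drain, V_SG = V_SD ≥ V_SG − |V_th|, so the device is in saturation.
KCL at the drain: ½ k_p (V_SG − |V_th|)² = (V_DD − V_SG)/R.
Let x = V_SG − 1.4. Then 11.1 x² + x − 12.4 = 0, giving x = 1.01 V (positive root), so V_SG = 2.41 V.
I_D = (V_DD − V_SG)/R = (13.8 − 2.41) / 42.7 = 0.267 mA.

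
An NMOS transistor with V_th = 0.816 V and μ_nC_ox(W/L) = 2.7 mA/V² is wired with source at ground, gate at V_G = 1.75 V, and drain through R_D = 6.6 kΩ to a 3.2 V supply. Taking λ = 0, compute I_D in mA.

V_GS = V_G = 1.75 V, so V_ov = 1.75 − 0.816 = 0.934 V.
Assume saturation: I_D = ½ k_n V_ov² = 0.5 × 2.7 × 0.934² = 1.18 mA, giving V_DS = V_DD − I_D R_D = 3.2 − 1.18 × 6.6 = -4.57 V.
But -4.57 V < V_ov = 0.934 V, so the device is actually in triode.
In triode I_D = k_n[V_ov V_DS − ½ V_DS²] and I_D = (V_DD − V_DS)/R_D. Equating: 8.91 V_DS² − 17.64 V_DS + 3.2 = 0, giving V_DS = 0.202 V (the root below V_ov).
I_D = (3.2 − 0.202) / 6.6 = 0.454 mA.

I_D = 0.454 mA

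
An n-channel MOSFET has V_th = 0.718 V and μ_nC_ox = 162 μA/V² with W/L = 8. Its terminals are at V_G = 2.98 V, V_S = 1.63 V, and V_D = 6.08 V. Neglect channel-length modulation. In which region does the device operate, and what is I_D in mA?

V_GS = V_G − V_S = 2.98 − 1.63 = 1.35 V; V_DS = V_D − V_S = 6.08 − 1.63 = 4.45 V.
k_n = μ_nC_ox · (W/L) = 1.296 mA/V².
V_ov = V_GS − V_th = 1.35 − 0.718 = 0.632 V.
Since V_DS = 4.45 V ≥ V_ov = 0.632 V, the device is in saturation.
I_D = ½ k_n V_ov² = 0.5 × 1.296 × 0.632² = 0.259 mA.

Saturation; I_D = 0.259 mA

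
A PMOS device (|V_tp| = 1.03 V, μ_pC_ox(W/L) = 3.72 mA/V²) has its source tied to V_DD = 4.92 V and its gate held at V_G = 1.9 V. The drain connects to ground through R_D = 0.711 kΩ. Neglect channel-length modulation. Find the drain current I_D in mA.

I_D = 5.52 mA

V_SG = V_DD − V_G = 4.92 − 1.9 = 3.02 V, so V_ov = 3.02 − 1.03 = 1.99 V.
Assume saturation: I_D = ½ k_p V_ov² = 0.5 × 3.72 × 1.99² = 7.37 mA, giving V_SD = V_DD − I_D R_D = 4.92 − 7.37 × 0.711 = -0.317 V.
But -0.317 V < V_ov = 1.99 V, so the device is actually in triode.
In triode I_D = k_p[V_ov V_SD − ½ V_SD²] and I_D = (V_DD − V_SD)/R_D. Equating: 1.32 V_SD² − 6.263 V_SD + 4.92 = 0, giving V_SD = 0.994 V (the root below V_ov).
I_D = (4.92 − 0.994) / 0.711 = 5.52 mA.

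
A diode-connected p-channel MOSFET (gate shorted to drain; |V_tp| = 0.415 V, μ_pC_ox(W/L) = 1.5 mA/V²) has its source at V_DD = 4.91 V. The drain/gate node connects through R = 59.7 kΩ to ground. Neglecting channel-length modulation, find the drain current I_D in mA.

With gate tied to drain, V_SG = V_SD ≥ V_SG − |V_tp|, so the device is in saturation.
KCL at the drain: ½ k_p (V_SG − |V_tp|)² = (V_DD − V_SG)/R.
Let x = V_SG − 0.415. Then 44.8 x² + x − 4.495 = 0, giving x = 0.306 V (positive root), so V_SG = 0.721 V.
I_D = (V_DD − V_SG)/R = (4.91 − 0.721) / 59.7 = 0.0702 mA.

I_D = 0.0702 mA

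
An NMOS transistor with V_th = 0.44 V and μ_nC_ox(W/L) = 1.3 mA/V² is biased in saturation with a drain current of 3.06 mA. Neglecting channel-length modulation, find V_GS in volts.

In saturation I_D = ½ k_n (V_GS − V_th)², so V_GS − V_th = √(2 I_D / k_n) = √(2 × 3.06 / 1.3) = 2.17 V.
V_GS = 0.44 + 2.17 = 2.61 V.

V_GS = 2.61 V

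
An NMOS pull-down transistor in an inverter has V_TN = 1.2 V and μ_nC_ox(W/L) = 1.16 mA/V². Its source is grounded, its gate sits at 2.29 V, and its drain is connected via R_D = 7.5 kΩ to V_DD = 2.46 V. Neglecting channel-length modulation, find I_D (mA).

V_GS = V_G = 2.29 V, so V_ov = 2.29 − 1.2 = 1.09 V.
Assume saturation: I_D = ½ k_n V_ov² = 0.5 × 1.16 × 1.09² = 0.689 mA, giving V_DS = V_DD − I_D R_D = 2.46 − 0.689 × 7.5 = -2.71 V.
But -2.71 V < V_ov = 1.09 V, so the device is actually in triode.
In triode I_D = k_n[V_ov V_DS − ½ V_DS²] and I_D = (V_DD − V_DS)/R_D. Equating: 4.35 V_DS² − 10.48 V_DS + 2.46 = 0, giving V_DS = 0.263 V (the root below V_ov).
I_D = (2.46 − 0.263) / 7.5 = 0.293 mA.

I_D = 0.293 mA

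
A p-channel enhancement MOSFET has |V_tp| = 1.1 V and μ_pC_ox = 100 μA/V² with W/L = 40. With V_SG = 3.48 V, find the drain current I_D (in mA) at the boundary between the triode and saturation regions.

I_D = 11.3 mA

At the boundary V_SD = V_ov = V_SG − |V_tp| = 3.48 − 1.1 = 2.38 V.
k_p = μ_pC_ox · (W/L) = 4 mA/V².
I_D = ½ k_p V_ov² = 0.5 × 4 × 2.38² = 11.3 mA.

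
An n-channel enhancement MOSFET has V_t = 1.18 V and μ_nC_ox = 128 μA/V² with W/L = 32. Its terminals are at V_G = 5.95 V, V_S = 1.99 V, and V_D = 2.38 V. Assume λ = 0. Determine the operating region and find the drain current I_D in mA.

Triode; I_D = 4.13 mA

V_GS = V_G − V_S = 5.95 − 1.99 = 3.96 V; V_DS = V_D − V_S = 2.38 − 1.99 = 0.39 V.
k_n = μ_nC_ox · (W/L) = 4.096 mA/V².
V_ov = V_GS − V_t = 3.96 − 1.18 = 2.78 V.
Since V_DS = 0.39 V < V_ov = 2.78 V, the device is in the triode region.
I_D = k_n [V_ov · V_DS − ½ V_DS²] = 4.096 × [2.78 × 0.39 − 0.5 × 0.39²] = 4.13 mA.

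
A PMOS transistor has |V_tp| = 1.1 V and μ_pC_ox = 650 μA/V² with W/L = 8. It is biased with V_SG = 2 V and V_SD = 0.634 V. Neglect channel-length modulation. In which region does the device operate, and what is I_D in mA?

k_p = μ_pC_ox · (W/L) = 5.2 mA/V².
V_ov = V_SG − |V_tp| = 2 − 1.1 = 0.9 V.
Since V_SD = 0.634 V < V_ov = 0.9 V, the device is in the triode region.
I_D = k_p [V_ov · V_SD − ½ V_SD²] = 5.2 × [0.9 × 0.634 − 0.5 × 0.634²] = 1.92 mA.

Triode; I_D = 1.92 mA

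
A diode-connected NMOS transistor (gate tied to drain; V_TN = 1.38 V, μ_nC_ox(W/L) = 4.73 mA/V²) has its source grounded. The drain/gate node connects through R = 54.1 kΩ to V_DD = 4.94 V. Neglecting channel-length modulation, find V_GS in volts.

With gate tied to drain, V_GS = V_DS ≥ V_GS − V_TN, so the device is in saturation.
KCL at the drain: ½ k_n (V_GS − V_TN)² = (V_DD − V_GS)/R.
Let x = V_GS − 1.38. Then 128 x² + x − 3.56 = 0, giving x = 0.163 V (positive root), so V_GS = 1.54 V.
I_D = (V_DD − V_GS)/R = (4.94 − 1.54) / 54.1 = 0.0628 mA.

V_GS = 1.54 V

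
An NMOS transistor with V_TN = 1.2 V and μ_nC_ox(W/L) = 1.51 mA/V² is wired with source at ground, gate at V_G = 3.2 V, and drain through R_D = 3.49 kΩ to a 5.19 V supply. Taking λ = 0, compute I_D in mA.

I_D = 1.34 mA

V_GS = V_G = 3.2 V, so V_ov = 3.2 − 1.2 = 2 V.
Assume saturation: I_D = ½ k_n V_ov² = 0.5 × 1.51 × 2² = 3.02 mA, giving V_DS = V_DD − I_D R_D = 5.19 − 3.02 × 3.49 = -5.35 V.
But -5.35 V < V_ov = 2 V, so the device is actually in triode.
In triode I_D = k_n[V_ov V_DS − ½ V_DS²] and I_D = (V_DD − V_DS)/R_D. Equating: 2.63 V_DS² − 11.54 V_DS + 5.19 = 0, giving V_DS = 0.509 V (the root below V_ov).
I_D = (5.19 − 0.509) / 3.49 = 1.34 mA.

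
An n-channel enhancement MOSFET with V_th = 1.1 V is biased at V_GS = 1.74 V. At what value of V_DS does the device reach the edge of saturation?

The boundary between triode and saturation is V_DS = V_GS − V_th = V_ov.
V_ov = 1.74 − 1.1 = 0.64 V.

V_DS,sat = 0.640 V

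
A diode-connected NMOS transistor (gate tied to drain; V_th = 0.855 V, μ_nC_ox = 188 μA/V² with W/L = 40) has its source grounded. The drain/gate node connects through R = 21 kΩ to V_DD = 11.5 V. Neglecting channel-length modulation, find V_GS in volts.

V_GS = 1.22 V

With gate tied to drain, V_GS = V_DS ≥ V_GS − V_th, so the device is in saturation.
k_n = μ_nC_ox · (W/L) = 7.52 mA/V².
KCL at the drain: ½ k_n (V_GS − V_th)² = (V_DD − V_GS)/R.
Let x = V_GS − 0.855. Then 79 x² + x − 10.64 = 0, giving x = 0.361 V (positive root), so V_GS = 1.22 V.
I_D = (V_DD − V_GS)/R = (11.5 − 1.22) / 21 = 0.49 mA.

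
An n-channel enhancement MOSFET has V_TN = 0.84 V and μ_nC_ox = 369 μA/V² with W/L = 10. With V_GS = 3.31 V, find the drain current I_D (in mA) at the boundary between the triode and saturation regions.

I_D = 11.3 mA

At the boundary V_DS = V_ov = V_GS − V_TN = 3.31 − 0.84 = 2.47 V.
k_n = μ_nC_ox · (W/L) = 3.69 mA/V².
I_D = ½ k_n V_ov² = 0.5 × 3.69 × 2.47² = 11.3 mA.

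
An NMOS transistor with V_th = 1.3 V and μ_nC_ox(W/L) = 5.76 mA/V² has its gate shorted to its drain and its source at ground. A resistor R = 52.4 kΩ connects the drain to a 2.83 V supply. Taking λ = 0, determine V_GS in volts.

V_GS = 1.40 V

With gate tied to drain, V_GS = V_DS ≥ V_GS − V_th, so the device is in saturation.
KCL at the drain: ½ k_n (V_GS − V_th)² = (V_DD − V_GS)/R.
Let x = V_GS − 1.3. Then 151 x² + x − 1.53 = 0, giving x = 0.0974 V (positive root), so V_GS = 1.4 V.
I_D = (V_DD − V_GS)/R = (2.83 − 1.4) / 52.4 = 0.0273 mA.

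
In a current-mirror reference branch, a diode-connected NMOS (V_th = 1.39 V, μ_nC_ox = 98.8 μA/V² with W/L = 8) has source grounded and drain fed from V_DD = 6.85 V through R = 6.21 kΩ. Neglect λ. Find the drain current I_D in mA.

With gate tied to drain, V_GS = V_DS ≥ V_GS − V_th, so the device is in saturation.
k_n = μ_nC_ox · (W/L) = 0.7904 mA/V².
KCL at the drain: ½ k_n (V_GS − V_th)² = (V_DD − V_GS)/R.
Let x = V_GS − 1.39. Then 2.45 x² + x − 5.46 = 0, giving x = 1.3 V (positive root), so V_GS = 2.69 V.
I_D = (V_DD − V_GS)/R = (6.85 − 2.69) / 6.21 = 0.67 mA.

I_D = 0.670 mA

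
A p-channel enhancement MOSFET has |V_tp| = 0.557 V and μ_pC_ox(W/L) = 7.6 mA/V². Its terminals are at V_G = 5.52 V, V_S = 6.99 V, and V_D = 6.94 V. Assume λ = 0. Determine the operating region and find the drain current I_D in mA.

V_SG = V_S − V_G = 6.99 − 5.52 = 1.47 V; V_SD = V_S − V_D = 6.99 − 6.94 = 0.05 V.
V_ov = V_SG − |V_tp| = 1.47 − 0.557 = 0.913 V.
Since V_SD = 0.05 V < V_ov = 0.913 V, the device is in the triode region.
I_D = k_p [V_ov · V_SD − ½ V_SD²] = 7.6 × [0.913 × 0.05 − 0.5 × 0.05²] = 0.337 mA.

Triode; I_D = 0.337 mA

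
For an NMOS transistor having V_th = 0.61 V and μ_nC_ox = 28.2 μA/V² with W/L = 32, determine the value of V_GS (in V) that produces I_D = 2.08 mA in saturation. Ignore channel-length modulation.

V_GS = 2.76 V

k_n = μ_nC_ox · (W/L) = 0.9024 mA/V².
In saturation I_D = ½ k_n (V_GS − V_th)², so V_GS − V_th = √(2 I_D / k_n) = √(2 × 2.08 / 0.9024) = 2.15 V.
V_GS = 0.61 + 2.15 = 2.76 V.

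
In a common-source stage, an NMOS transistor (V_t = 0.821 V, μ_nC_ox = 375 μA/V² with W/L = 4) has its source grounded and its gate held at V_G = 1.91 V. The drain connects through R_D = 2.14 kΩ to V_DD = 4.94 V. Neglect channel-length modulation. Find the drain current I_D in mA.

V_GS = V_G = 1.91 V, so V_ov = 1.91 − 0.821 = 1.09 V.
k_n = μ_nC_ox · (W/L) = 1.5 mA/V².
Assume saturation: I_D = ½ k_n V_ov² = 0.5 × 1.5 × 1.09² = 0.889 mA, giving V_DS = V_DD − I_D R_D = 4.94 − 0.889 × 2.14 = 3.04 V.
V_DS = 3.04 V ≥ V_ov = 1.09 V, confirming saturation.

I_D = 0.889 mA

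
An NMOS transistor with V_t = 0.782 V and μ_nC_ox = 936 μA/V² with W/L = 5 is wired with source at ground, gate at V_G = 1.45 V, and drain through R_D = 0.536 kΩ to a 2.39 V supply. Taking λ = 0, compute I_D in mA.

I_D = 1.04 mA

V_GS = V_G = 1.45 V, so V_ov = 1.45 − 0.782 = 0.668 V.
k_n = μ_nC_ox · (W/L) = 4.68 mA/V².
Assume saturation: I_D = ½ k_n V_ov² = 0.5 × 4.68 × 0.668² = 1.04 mA, giving V_DS = V_DD − I_D R_D = 2.39 − 1.04 × 0.536 = 1.83 V.
V_DS = 1.83 V ≥ V_ov = 0.668 V, confirming saturation.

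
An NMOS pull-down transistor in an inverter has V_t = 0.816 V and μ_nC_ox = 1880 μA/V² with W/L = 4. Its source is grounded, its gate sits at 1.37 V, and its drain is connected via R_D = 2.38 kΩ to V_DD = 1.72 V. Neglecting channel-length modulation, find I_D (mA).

I_D = 0.645 mA

V_GS = V_G = 1.37 V, so V_ov = 1.37 − 0.816 = 0.554 V.
k_n = μ_nC_ox · (W/L) = 7.52 mA/V².
Assume saturation: I_D = ½ k_n V_ov² = 0.5 × 7.52 × 0.554² = 1.15 mA, giving V_DS = V_DD − I_D R_D = 1.72 − 1.15 × 2.38 = -1.03 V.
But -1.03 V < V_ov = 0.554 V, so the device is actually in triode.
In triode I_D = k_n[V_ov V_DS − ½ V_DS²] and I_D = (V_DD − V_DS)/R_D. Equating: 8.95 V_DS² − 10.92 V_DS + 1.72 = 0, giving V_DS = 0.186 V (the root below V_ov).
I_D = (1.72 − 0.186) / 2.38 = 0.645 mA.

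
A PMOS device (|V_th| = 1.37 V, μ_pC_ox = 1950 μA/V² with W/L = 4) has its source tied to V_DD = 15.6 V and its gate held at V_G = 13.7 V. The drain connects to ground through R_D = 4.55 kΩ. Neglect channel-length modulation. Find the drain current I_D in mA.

I_D = 1.10 mA

V_SG = V_DD − V_G = 15.6 − 13.7 = 1.9 V, so V_ov = 1.9 − 1.37 = 0.53 V.
k_p = μ_pC_ox · (W/L) = 7.8 mA/V².
Assume saturation: I_D = ½ k_p V_ov² = 0.5 × 7.8 × 0.53² = 1.1 mA, giving V_SD = V_DD − I_D R_D = 15.6 − 1.1 × 4.55 = 10.6 V.
V_SD = 10.6 V ≥ V_ov = 0.53 V, confirming saturation.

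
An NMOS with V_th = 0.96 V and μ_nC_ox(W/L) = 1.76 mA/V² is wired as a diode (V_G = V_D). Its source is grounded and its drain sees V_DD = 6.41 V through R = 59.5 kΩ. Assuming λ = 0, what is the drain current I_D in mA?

With gate tied to drain, V_GS = V_DS ≥ V_GS − V_th, so the device is in saturation.
KCL at the drain: ½ k_n (V_GS − V_th)² = (V_DD − V_GS)/R.
Let x = V_GS − 0.96. Then 52.4 x² + x − 5.45 = 0, giving x = 0.313 V (positive root), so V_GS = 1.27 V.
I_D = (V_DD − V_GS)/R = (6.41 − 1.27) / 59.5 = 0.0863 mA.

I_D = 0.0863 mA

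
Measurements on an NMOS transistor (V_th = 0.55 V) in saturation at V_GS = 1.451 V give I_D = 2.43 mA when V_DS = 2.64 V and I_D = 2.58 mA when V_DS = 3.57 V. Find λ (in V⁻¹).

With V_GS fixed, I_D ∝ (1 + λ V_DS) in saturation, so I_D2/I_D1 = (1 + λ V_DS2)/(1 + λ V_DS1).
2.58/2.43 = 1.062 = (1 + 3.57 λ)/(1 + 2.64 λ).
Solving: λ (I_D1 V_DS2 − I_D2 V_DS1) = I_D2 − I_D1, so λ = (2.58 − 2.43) / (2.43 × 3.57 − 2.58 × 2.64) = 0.15 / 1.86 = 0.0805 V⁻¹.

λ = 0.0805 V⁻¹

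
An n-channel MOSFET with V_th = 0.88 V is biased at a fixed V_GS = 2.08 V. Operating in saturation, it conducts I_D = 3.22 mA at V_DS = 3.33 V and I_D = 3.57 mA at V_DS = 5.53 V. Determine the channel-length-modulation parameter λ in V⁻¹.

λ = 0.0591 V⁻¹

With V_GS fixed, I_D ∝ (1 + λ V_DS) in saturation, so I_D2/I_D1 = (1 + λ V_DS2)/(1 + λ V_DS1).
3.57/3.22 = 1.109 = (1 + 5.53 λ)/(1 + 3.33 λ).
Solving: λ (I_D1 V_DS2 − I_D2 V_DS1) = I_D2 − I_D1, so λ = (3.57 − 3.22) / (3.22 × 5.53 − 3.57 × 3.33) = 0.35 / 5.92 = 0.0591 V⁻¹.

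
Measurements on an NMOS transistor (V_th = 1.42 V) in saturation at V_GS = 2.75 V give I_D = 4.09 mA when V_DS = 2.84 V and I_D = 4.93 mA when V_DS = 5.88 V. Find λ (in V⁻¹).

With V_GS fixed, I_D ∝ (1 + λ V_DS) in saturation, so I_D2/I_D1 = (1 + λ V_DS2)/(1 + λ V_DS1).
4.93/4.09 = 1.205 = (1 + 5.88 λ)/(1 + 2.84 λ).
Solving: λ (I_D1 V_DS2 − I_D2 V_DS1) = I_D2 − I_D1, so λ = (4.93 − 4.09) / (4.09 × 5.88 − 4.93 × 2.84) = 0.84 / 10 = 0.0836 V⁻¹.

λ = 0.0836 V⁻¹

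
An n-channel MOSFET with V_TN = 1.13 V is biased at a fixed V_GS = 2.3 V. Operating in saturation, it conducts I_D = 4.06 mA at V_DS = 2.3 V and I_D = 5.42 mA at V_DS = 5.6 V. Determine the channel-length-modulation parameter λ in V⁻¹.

With V_GS fixed, I_D ∝ (1 + λ V_DS) in saturation, so I_D2/I_D1 = (1 + λ V_DS2)/(1 + λ V_DS1).
5.42/4.06 = 1.335 = (1 + 5.6 λ)/(1 + 2.3 λ).
Solving: λ (I_D1 V_DS2 − I_D2 V_DS1) = I_D2 − I_D1, so λ = (5.42 − 4.06) / (4.06 × 5.6 − 5.42 × 2.3) = 1.36 / 10.3 = 0.132 V⁻¹.

λ = 0.132 V⁻¹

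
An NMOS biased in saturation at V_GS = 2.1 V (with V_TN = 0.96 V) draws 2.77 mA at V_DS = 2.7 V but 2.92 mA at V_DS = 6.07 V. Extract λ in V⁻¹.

λ = 0.0168 V⁻¹

With V_GS fixed, I_D ∝ (1 + λ V_DS) in saturation, so I_D2/I_D1 = (1 + λ V_DS2)/(1 + λ V_DS1).
2.92/2.77 = 1.054 = (1 + 6.07 λ)/(1 + 2.7 λ).
Solving: λ (I_D1 V_DS2 − I_D2 V_DS1) = I_D2 − I_D1, so λ = (2.92 − 2.77) / (2.77 × 6.07 − 2.92 × 2.7) = 0.15 / 8.93 = 0.0168 V⁻¹.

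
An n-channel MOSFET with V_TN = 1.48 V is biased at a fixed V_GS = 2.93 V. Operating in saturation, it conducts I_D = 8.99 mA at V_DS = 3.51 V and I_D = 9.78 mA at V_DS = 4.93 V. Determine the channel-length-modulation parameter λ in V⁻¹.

With V_GS fixed, I_D ∝ (1 + λ V_DS) in saturation, so I_D2/I_D1 = (1 + λ V_DS2)/(1 + λ V_DS1).
9.78/8.99 = 1.088 = (1 + 4.93 λ)/(1 + 3.51 λ).
Solving: λ (I_D1 V_DS2 − I_D2 V_DS1) = I_D2 − I_D1, so λ = (9.78 − 8.99) / (8.99 × 4.93 − 9.78 × 3.51) = 0.79 / 9.99 = 0.0791 V⁻¹.

λ = 0.0791 V⁻¹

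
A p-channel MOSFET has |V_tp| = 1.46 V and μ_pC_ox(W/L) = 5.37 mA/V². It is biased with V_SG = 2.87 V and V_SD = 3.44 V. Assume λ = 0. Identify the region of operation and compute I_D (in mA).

V_ov = V_SG − |V_tp| = 2.87 − 1.46 = 1.41 V.
Since V_SD = 3.44 V ≥ V_ov = 1.41 V, the device is in saturation.
I_D = ½ k_p V_ov² = 0.5 × 5.37 × 1.41² = 5.34 mA.

Saturation; I_D = 5.34 mA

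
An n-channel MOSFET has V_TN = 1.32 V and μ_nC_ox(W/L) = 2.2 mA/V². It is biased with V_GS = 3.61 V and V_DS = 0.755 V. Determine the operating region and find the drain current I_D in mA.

V_ov = V_GS − V_TN = 3.61 − 1.32 = 2.29 V.
Since V_DS = 0.755 V < V_ov = 2.29 V, the device is in the triode region.
I_D = k_n [V_ov · V_DS − ½ V_DS²] = 2.2 × [2.29 × 0.755 − 0.5 × 0.755²] = 3.18 mA.

Triode; I_D = 3.18 mA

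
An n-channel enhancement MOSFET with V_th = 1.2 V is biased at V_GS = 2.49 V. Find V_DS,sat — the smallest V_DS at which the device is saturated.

V_DS,sat = 1.29 V

The boundary between triode and saturation is V_DS = V_GS − V_th = V_ov.
V_ov = 2.49 − 1.2 = 1.29 V.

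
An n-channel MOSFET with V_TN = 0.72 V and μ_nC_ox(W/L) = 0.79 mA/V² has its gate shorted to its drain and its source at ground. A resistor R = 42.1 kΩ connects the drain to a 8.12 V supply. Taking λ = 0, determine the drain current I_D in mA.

With gate tied to drain, V_GS = V_DS ≥ V_GS − V_TN, so the device is in saturation.
KCL at the drain: ½ k_n (V_GS − V_TN)² = (V_DD − V_GS)/R.
Let x = V_GS − 0.72. Then 16.6 x² + x − 7.4 = 0, giving x = 0.638 V (positive root), so V_GS = 1.36 V.
I_D = (V_DD − V_GS)/R = (8.12 − 1.36) / 42.1 = 0.161 mA.

I_D = 0.161 mA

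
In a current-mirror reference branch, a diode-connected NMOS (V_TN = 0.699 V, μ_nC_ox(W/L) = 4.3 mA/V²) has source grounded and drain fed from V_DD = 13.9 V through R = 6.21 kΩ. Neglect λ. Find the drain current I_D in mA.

I_D = 1.97 mA

With gate tied to drain, V_GS = V_DS ≥ V_GS − V_TN, so the device is in saturation.
KCL at the drain: ½ k_n (V_GS − V_TN)² = (V_DD − V_GS)/R.
Let x = V_GS − 0.699. Then 13.4 x² + x − 13.2 = 0, giving x = 0.958 V (positive root), so V_GS = 1.66 V.
I_D = (V_DD − V_GS)/R = (13.9 − 1.66) / 6.21 = 1.97 mA.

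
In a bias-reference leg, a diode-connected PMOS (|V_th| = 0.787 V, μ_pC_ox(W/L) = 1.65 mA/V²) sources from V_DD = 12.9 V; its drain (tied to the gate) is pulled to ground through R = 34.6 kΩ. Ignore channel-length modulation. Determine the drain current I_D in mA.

I_D = 0.332 mA

With gate tied to drain, V_SG = V_SD ≥ V_SG − |V_th|, so the device is in saturation.
KCL at the drain: ½ k_p (V_SG − |V_th|)² = (V_DD − V_SG)/R.
Let x = V_SG − 0.787. Then 28.5 x² + x − 12.11 = 0, giving x = 0.634 V (positive root), so V_SG = 1.42 V.
I_D = (V_DD − V_SG)/R = (12.9 − 1.42) / 34.6 = 0.332 mA.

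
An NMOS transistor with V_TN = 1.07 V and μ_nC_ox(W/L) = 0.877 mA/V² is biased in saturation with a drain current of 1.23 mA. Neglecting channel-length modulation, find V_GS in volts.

V_GS = 2.74 V

In saturation I_D = ½ k_n (V_GS − V_TN)², so V_GS − V_TN = √(2 I_D / k_n) = √(2 × 1.23 / 0.877) = 1.67 V.
V_GS = 1.07 + 1.67 = 2.74 V.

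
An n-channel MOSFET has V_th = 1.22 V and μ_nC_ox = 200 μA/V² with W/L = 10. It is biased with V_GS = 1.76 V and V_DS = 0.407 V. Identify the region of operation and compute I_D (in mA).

Triode; I_D = 0.274 mA

k_n = μ_nC_ox · (W/L) = 2 mA/V².
V_ov = V_GS − V_th = 1.76 − 1.22 = 0.54 V.
Since V_DS = 0.407 V < V_ov = 0.54 V, the device is in the triode region.
I_D = k_n [V_ov · V_DS − ½ V_DS²] = 2 × [0.54 × 0.407 − 0.5 × 0.407²] = 0.274 mA.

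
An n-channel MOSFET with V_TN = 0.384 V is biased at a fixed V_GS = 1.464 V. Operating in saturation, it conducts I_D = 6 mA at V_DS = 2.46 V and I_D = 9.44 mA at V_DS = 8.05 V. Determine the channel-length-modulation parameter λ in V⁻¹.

λ = 0.137 V⁻¹

With V_GS fixed, I_D ∝ (1 + λ V_DS) in saturation, so I_D2/I_D1 = (1 + λ V_DS2)/(1 + λ V_DS1).
9.44/6 = 1.573 = (1 + 8.05 λ)/(1 + 2.46 λ).
Solving: λ (I_D1 V_DS2 − I_D2 V_DS1) = I_D2 − I_D1, so λ = (9.44 − 6) / (6 × 8.05 − 9.44 × 2.46) = 3.44 / 25.1 = 0.137 V⁻¹.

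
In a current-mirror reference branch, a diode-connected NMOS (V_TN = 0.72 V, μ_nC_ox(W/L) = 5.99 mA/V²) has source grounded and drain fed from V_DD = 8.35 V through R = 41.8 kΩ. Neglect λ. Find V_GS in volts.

V_GS = 0.963 V

With gate tied to drain, V_GS = V_DS ≥ V_GS − V_TN, so the device is in saturation.
KCL at the drain: ½ k_n (V_GS − V_TN)² = (V_DD − V_GS)/R.
Let x = V_GS − 0.72. Then 125 x² + x − 7.63 = 0, giving x = 0.243 V (positive root), so V_GS = 0.963 V.
I_D = (V_DD − V_GS)/R = (8.35 − 0.963) / 41.8 = 0.177 mA.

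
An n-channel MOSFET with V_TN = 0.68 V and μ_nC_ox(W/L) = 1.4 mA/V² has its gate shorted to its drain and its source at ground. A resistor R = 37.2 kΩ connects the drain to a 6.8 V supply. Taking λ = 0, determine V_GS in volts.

V_GS = 1.15 V

With gate tied to drain, V_GS = V_DS ≥ V_GS − V_TN, so the device is in saturation.
KCL at the drain: ½ k_n (V_GS − V_TN)² = (V_DD − V_GS)/R.
Let x = V_GS − 0.68. Then 26 x² + x − 6.12 = 0, giving x = 0.466 V (positive root), so V_GS = 1.15 V.
I_D = (V_DD − V_GS)/R = (6.8 − 1.15) / 37.2 = 0.152 mA.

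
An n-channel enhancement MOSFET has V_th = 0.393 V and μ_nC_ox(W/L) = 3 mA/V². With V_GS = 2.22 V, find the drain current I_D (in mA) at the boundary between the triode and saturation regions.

I_D = 5.01 mA

At the boundary V_DS = V_ov = V_GS − V_th = 2.22 − 0.393 = 1.83 V.
I_D = ½ k_n V_ov² = 0.5 × 3 × 1.83² = 5.01 mA.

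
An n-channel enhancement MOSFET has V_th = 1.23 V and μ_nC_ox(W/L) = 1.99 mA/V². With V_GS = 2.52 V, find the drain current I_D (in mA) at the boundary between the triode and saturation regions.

At the boundary V_DS = V_ov = V_GS − V_th = 2.52 − 1.23 = 1.29 V.
I_D = ½ k_n V_ov² = 0.5 × 1.99 × 1.29² = 1.66 mA.

I_D = 1.66 mA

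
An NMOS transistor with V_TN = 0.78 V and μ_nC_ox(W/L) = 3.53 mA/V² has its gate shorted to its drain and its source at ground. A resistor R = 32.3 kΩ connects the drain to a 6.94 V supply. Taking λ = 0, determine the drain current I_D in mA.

With gate tied to drain, V_GS = V_DS ≥ V_GS − V_TN, so the device is in saturation.
KCL at the drain: ½ k_n (V_GS − V_TN)² = (V_DD − V_GS)/R.
Let x = V_GS − 0.78. Then 57 x² + x − 6.16 = 0, giving x = 0.32 V (positive root), so V_GS = 1.1 V.
I_D = (V_DD − V_GS)/R = (6.94 − 1.1) / 32.3 = 0.181 mA.

I_D = 0.181 mA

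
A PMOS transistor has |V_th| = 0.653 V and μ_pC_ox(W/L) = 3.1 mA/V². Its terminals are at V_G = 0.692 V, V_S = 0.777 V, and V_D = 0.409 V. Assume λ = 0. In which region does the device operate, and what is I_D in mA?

Cutoff; I_D = 0 mA

V_SG = V_S − V_G = 0.777 − 0.692 = 0.085 V; V_SD = V_S − V_D = 0.777 − 0.409 = 0.368 V.
V_SG = 0.085 V < |V_th| = 0.653 V, so the transistor is in cutoff.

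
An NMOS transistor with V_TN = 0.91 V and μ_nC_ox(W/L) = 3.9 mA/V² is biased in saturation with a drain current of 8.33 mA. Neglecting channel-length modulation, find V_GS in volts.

V_GS = 2.98 V

In saturation I_D = ½ k_n (V_GS − V_TN)², so V_GS − V_TN = √(2 I_D / k_n) = √(2 × 8.33 / 3.9) = 2.07 V.
V_GS = 0.91 + 2.07 = 2.98 V.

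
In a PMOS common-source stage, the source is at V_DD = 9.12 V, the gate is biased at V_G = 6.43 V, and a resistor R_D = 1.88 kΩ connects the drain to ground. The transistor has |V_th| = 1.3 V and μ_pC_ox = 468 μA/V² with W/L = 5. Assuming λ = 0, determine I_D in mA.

I_D = 2.26 mA

V_SG = V_DD − V_G = 9.12 − 6.43 = 2.69 V, so V_ov = 2.69 − 1.3 = 1.39 V.
k_p = μ_pC_ox · (W/L) = 2.34 mA/V².
Assume saturation: I_D = ½ k_p V_ov² = 0.5 × 2.34 × 1.39² = 2.26 mA, giving V_SD = V_DD − I_D R_D = 9.12 − 2.26 × 1.88 = 4.87 V.
V_SD = 4.87 V ≥ V_ov = 1.39 V, confirming saturation.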